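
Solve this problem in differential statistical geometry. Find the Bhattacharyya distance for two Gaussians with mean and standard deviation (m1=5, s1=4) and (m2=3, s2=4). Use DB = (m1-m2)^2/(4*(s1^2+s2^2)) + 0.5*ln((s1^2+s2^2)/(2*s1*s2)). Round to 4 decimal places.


Bhattacharyya distance between two Gaussians:
DB = (m1-m2)^2/(4*(s1^2+s2^2)) + (1/2)*ln((s1^2+s2^2)/(2*s1*s2)).
(m1-m2)^2 = (2)^2 = 4.
s1^2+s2^2 = 16 + 16 = 32.
term1 = 4/128 = 0.03125.
term2 = 0.5*ln(32/32.0) = 0.0.
DB = 0.03125 + 0.0 = 0.0313

0.0313


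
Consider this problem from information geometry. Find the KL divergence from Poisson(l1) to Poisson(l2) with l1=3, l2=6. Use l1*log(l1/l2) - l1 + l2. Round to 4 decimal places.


KL divergence for Poisson:
KL = l1*log(l1/l2) - l1 + l2.
l1 = 3, l2 = 6.
log(3/6) = -0.693147.
l1*log(l1/l2) = 3 * -0.693147 = -2.079442.
KL = -2.079442 - 3 + 6 = 0.9206

0.9206


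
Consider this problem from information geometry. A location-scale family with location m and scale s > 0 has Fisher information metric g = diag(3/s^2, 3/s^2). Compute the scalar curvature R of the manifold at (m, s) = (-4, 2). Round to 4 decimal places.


The metric has the form g = (A dm^2 + B ds^2)/s^2 with A = 3, B = 3.
Substitute u = sqrt(A/B)*m: g = B*(du^2 + ds^2)/s^2, i.e. B times the
Poincare upper half-plane metric, which has constant Gaussian curvature -1.
Scaling a 2D metric by a constant c divides the Gaussian curvature by c,
so K = -1/B = -1/(3) = -0.3333 everywhere (the point (m, s) = (-4, 2) is irrelevant:
the curvature is constant).
Scalar curvature in dimension 2: R = 2K = -2/(3) = -0.6667.

-0.6667


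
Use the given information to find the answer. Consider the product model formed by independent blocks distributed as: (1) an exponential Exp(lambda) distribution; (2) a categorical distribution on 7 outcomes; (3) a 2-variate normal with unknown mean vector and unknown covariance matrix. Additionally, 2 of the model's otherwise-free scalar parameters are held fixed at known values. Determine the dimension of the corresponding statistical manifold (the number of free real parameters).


The dimension of a statistical manifold equals the number of free
(independent) real parameters of the model. For a product of independent
blocks the parameter counts add.
- exponential (lambda): 1.
- categorical on 7 outcomes (probabilities sum to 1): 7-1 = 6.
- 2-variate normal: 2 (mean) + 2*3/2 = 3 (symmetric covariance) = 5.
Total = 1 + 6 + 5 = 12.
2 parameter(s) fixed at known values: 12 - 2 = 10.
Dimension = 10

10


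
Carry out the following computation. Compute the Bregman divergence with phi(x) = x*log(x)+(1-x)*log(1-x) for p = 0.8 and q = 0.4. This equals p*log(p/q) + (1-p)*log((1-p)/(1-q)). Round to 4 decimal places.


Bregman divergence with negative entropy generator:
D = p*log(p/q) + (1-p)*log((1-p)/(1-q)).
p = 0.8, q = 0.4.
p*log(p/q) = 0.8*log(0.8/0.4) = 0.554518.
(1-p)*log((1-p)/(1-q)) = 0.2*log(0.2/0.6) = -0.219722.
D = 0.554518 + -0.219722 = 0.3348

0.3348


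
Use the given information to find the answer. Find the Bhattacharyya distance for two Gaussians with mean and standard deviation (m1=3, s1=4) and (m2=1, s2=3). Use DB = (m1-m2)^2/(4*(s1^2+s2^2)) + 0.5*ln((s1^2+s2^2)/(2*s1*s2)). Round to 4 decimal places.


Bhattacharyya distance between two Gaussians:
DB = (m1-m2)^2/(4*(s1^2+s2^2)) + (1/2)*ln((s1^2+s2^2)/(2*s1*s2)).
(m1-m2)^2 = (2)^2 = 4.
s1^2+s2^2 = 16 + 9 = 25.
term1 = 4/100 = 0.04.
term2 = 0.5*ln(25/24.0) = 0.020411.
DB = 0.04 + 0.020411 = 0.0604

0.0604


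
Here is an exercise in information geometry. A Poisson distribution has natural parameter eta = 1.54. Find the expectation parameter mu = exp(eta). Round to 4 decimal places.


Expectation parameter for Poisson exponential family:
mu = exp(eta).
eta = 1.54.
mu = exp(1.54) = 4.6646

4.6646


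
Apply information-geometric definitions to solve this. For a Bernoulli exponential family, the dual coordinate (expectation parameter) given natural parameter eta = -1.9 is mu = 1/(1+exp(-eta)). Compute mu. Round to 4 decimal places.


Dual coordinate (expectation parameter) for Bernoulli:
mu = 1/(1+exp(-eta)).
eta = -1.9.
exp(-eta) = exp(1.9) = 6.685894.
mu = 1/(1+6.685894) = 0.1301

0.1301


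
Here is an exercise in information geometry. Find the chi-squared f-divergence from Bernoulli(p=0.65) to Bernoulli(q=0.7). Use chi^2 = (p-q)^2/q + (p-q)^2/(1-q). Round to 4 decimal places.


Chi-squared divergence between Bernoulli distributions:
chi^2 = (p-q)^2/q + (p-q)^2/(1-q).
p = 0.65, q = 0.7, p-q = -0.05.
(p-q)^2 = 0.0025.
term1 = 0.0025/0.7 = 0.003571.
term2 = 0.0025/0.3 = 0.008333.
chi^2 = 0.003571 + 0.008333 = 0.0119

0.0119


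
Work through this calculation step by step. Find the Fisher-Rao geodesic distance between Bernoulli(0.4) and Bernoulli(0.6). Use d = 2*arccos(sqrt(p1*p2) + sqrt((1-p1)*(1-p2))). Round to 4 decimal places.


Geodesic distance on Bernoulli manifold:
d(p1,p2) = 2*arccos(sqrt(p1*p2) + sqrt((1-p1)*(1-p2))).
sqrt(p1*p2) = sqrt(0.4*0.6) = 0.489898.
sqrt((1-p1)*(1-p2)) = sqrt(0.6*0.4) = 0.489898.
arg = 0.489898 + 0.489898 = 0.979796.
d = 2*arccos(0.979796) = 0.4027

0.4027


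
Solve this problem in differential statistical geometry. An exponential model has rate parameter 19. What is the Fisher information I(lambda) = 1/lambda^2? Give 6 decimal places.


Fisher information for exponential: I(lambda) = 1/lambda^2.
lambda = 19, lambda^2 = 361.
I = 1/361 = 0.002770

0.002770


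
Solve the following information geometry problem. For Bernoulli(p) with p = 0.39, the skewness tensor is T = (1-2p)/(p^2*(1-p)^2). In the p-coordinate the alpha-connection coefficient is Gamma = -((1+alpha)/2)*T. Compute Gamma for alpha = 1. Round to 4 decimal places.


Skewness (Amari-Chentsov) tensor: T = (1-2p)/(p^2*(1-p)^2).
p = 0.39, 1-2p = 0.22, p^2 = 0.1521, (1-p)^2 = 0.3721.
T = 0.22/(0.1521 * 0.3721) = 3.887172.
In the p-coordinate, Gamma^(alpha) = Gamma^(0) - (alpha/2)*T with Gamma^(0) = (1/2)*g'(p) = -T/2,
so Gamma^(alpha) = -((1+alpha)/2)*T.
alpha = 1, -(1+alpha)/2 = -1.0.
Gamma = -1.0 * 3.887172 = -3.8872

-3.8872


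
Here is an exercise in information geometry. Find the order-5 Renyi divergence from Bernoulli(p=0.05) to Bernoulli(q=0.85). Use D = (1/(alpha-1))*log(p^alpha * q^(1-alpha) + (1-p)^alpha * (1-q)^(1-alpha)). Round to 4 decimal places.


Renyi divergence of order alpha between Bernoulli distributions:
D = (1/(alpha-1))*log(p^alpha * q^(1-alpha) + (1-p)^alpha * (1-q)^(1-alpha)).
alpha = 5, p = 0.05, q = 0.85.
p^alpha * q^(1-alpha) = 0.05^5 * 0.85^-4 = 1e-06.
(1-p)^alpha * (1-q)^(1-alpha) = 0.95^5 * 0.15^-4 = 1528.456173.
sum = 1e-06 + 1528.456173 = 1528.456173.
D = (1/4)*log(1528.456173) = 1.8330

1.8330


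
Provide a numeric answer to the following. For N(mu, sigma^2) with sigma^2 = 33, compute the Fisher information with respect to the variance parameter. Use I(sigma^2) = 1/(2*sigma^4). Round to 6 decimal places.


Fisher information for variance: I(sigma^2) = 1/(2*sigma^4).
sigma^2 = 33, so sigma^4 = 1089.
I = 1/(2*1089) = 1/2178 = 0.000459

0.000459


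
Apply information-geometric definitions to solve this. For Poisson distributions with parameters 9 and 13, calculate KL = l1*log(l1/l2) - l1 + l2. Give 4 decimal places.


KL divergence for Poisson:
KL = l1*log(l1/l2) - l1 + l2.
l1 = 9, l2 = 13.
log(9/13) = -0.367725.
l1*log(l1/l2) = 9 * -0.367725 = -3.309523.
KL = -3.309523 - 9 + 13 = 0.6905

0.6905


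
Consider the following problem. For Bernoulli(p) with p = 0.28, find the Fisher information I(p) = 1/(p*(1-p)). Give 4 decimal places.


For Bernoulli(p), Fisher information is I(p) = 1/(p*(1-p)).
p = 0.28, 1-p = 0.72.
p*(1-p) = 0.2016.
I(p) = 1/0.2016 = 4.9603

4.9603


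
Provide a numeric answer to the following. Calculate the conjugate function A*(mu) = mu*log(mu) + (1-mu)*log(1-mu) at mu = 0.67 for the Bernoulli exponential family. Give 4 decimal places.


Legendre transform for Bernoulli:
A*(mu) = mu*log(mu) + (1-mu)*log(1-mu).
mu = 0.67, 1-mu = 0.33.
mu*log(mu) = 0.67*log(0.67) = -0.26832.
(1-mu)*log(1-mu) = 0.33*log(0.33) = -0.365859.
A* = -0.26832 + -0.365859 = -0.6342

-0.6342


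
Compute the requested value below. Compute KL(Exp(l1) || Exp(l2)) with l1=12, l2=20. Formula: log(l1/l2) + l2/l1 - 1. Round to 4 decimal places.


KL divergence for exponential family:
KL = log(l1/l2) + l2/l1 - 1.
log(12/20) = -0.510826.
20/12 = 1.666667.
KL = -0.510826 + 1.666667 - 1 = 0.1558

0.1558


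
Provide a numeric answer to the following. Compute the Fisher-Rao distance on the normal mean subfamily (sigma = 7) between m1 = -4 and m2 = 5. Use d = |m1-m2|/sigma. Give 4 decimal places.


On the fixed-variance normal subfamily, geodesic distance = |m1-m2|/sigma.
|-4 - 5| = 9.
sigma = 7.
d = 9/7 = 1.2857

1.2857


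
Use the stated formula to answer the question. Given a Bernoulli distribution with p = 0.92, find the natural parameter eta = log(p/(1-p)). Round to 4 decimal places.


Natural parameter for Bernoulli: eta = log(p/(1-p)).
p = 0.92, 1-p = 0.08.
p/(1-p) = 11.5.
eta = log(11.5) = 2.4423

2.4423


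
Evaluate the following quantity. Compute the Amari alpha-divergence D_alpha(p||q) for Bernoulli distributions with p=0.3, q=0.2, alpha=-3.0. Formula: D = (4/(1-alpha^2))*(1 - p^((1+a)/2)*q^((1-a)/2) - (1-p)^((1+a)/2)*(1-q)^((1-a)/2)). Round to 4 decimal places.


Amari alpha-divergence:
D = (4/(1-alpha^2))*(1 - p^((1+a)/2)*q^((1-a)/2) - (1-p)^((1+a)/2)*(1-q)^((1-a)/2)).
alpha = -3.0, p = 0.3, q = 0.2.
e1 = (1+alpha)/2 = -1.0, e2 = (1-alpha)/2 = 2.0.
t1 = p^e1 * q^e2 = 0.3^-1.0 * 0.2^2.0 = 0.133333.
t2 = (1-p)^e1 * (1-q)^e2 = 0.7^-1.0 * 0.8^2.0 = 0.914286.
4/(1-alpha^2) = -0.5.
D = -0.5*(1 - 0.133333 - 0.914286) = 0.0238

0.0238


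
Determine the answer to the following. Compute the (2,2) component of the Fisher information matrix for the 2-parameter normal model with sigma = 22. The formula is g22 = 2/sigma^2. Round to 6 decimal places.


For the 2-parameter normal family, the Fisher metric has:
  g11 = 1/sigma^2, g22 = 2/sigma^2.
sigma = 22, sigma^2 = 484.
g22 = 0.004132

0.004132


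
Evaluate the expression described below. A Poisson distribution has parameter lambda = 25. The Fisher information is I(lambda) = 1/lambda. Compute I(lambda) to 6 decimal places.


Fisher information for Poisson: I(lambda) = 1/lambda.
lambda = 25.
I(lambda) = 1/25 = 0.040000

0.040000


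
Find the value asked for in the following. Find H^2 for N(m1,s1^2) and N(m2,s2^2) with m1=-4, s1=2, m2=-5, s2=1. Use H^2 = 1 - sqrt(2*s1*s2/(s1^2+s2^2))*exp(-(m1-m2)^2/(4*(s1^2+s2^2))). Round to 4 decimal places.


Squared Hellinger distance for Gaussians:
H^2 = 1 - sqrt(2*s1*s2/(s1^2+s2^2)) * exp(-(m1-m2)^2/(4*(s1^2+s2^2))).
s1^2 = 4, s2^2 = 1, s1^2+s2^2 = 5.
sqrt(2*2*1/(5)) = 0.894427.
(m1-m2)^2 = (1)^2 = 1.
exp(-1/(4*5)) = exp(-0.05) = 0.951229.
H^2 = 1 - 0.894427*0.951229 = 0.1492

0.1492


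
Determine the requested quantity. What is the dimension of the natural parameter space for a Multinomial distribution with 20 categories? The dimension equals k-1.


Exponential family dimension calculation:
For Multinomial with k=20 categories, dim = k-1 = 19.

19


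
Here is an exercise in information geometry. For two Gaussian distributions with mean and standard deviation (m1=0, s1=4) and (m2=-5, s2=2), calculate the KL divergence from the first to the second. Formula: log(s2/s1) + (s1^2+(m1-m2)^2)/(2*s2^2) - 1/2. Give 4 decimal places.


KL divergence between normal distributions:
KL = log(s2/s1) + (s1^2 + (m1-m2)^2)/(2*s2^2) - 1/2.
log(2/4) = -0.693147.
(4^2 + (0--5)^2)/(2*2^2) = (16 + 25)/8 = 5.125.
KL = -0.693147 + 5.125 - 0.5 = 3.9319

3.9319


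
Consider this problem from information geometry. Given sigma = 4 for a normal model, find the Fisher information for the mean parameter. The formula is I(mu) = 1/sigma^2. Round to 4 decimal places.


The Fisher information for the mean of a normal distribution is I(mu) = 1/sigma^2.
sigma = 4, so sigma^2 = 16.
I(mu) = 1/16 = 0.0625

0.0625


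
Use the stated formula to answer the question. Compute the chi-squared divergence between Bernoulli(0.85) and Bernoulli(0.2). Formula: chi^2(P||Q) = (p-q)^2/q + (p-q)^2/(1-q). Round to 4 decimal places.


Chi-squared divergence between Bernoulli distributions:
chi^2 = (p-q)^2/q + (p-q)^2/(1-q).
p = 0.85, q = 0.2, p-q = 0.65.
(p-q)^2 = 0.4225.
term1 = 0.4225/0.2 = 2.1125.
term2 = 0.4225/0.8 = 0.528125.
chi^2 = 2.1125 + 0.528125 = 2.6406

2.6406


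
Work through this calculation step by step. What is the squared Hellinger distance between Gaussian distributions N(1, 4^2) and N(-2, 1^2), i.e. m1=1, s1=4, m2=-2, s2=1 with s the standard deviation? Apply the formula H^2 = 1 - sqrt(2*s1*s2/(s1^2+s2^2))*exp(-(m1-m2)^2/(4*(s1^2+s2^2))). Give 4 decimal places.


Squared Hellinger distance for Gaussians:
H^2 = 1 - sqrt(2*s1*s2/(s1^2+s2^2)) * exp(-(m1-m2)^2/(4*(s1^2+s2^2))).
s1^2 = 16, s2^2 = 1, s1^2+s2^2 = 17.
sqrt(2*4*1/(17)) = 0.685994.
(m1-m2)^2 = (3)^2 = 9.
exp(-9/(4*17)) = exp(-0.132353) = 0.876032.
H^2 = 1 - 0.685994*0.876032 = 0.3990

0.3990


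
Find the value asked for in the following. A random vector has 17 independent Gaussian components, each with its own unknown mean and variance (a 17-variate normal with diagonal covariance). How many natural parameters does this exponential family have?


Exponential family dimension calculation:
Each univariate normal has two natural parameters (mu/sigma^2 and -1/(2 sigma^2)).
With 17 independent components, dim = 2 * 17 = 34.

34


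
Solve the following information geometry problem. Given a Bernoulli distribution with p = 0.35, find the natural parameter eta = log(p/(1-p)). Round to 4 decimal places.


Natural parameter for Bernoulli: eta = log(p/(1-p)).
p = 0.35, 1-p = 0.65.
p/(1-p) = 0.538462.
eta = log(0.538462) = -0.6190

-0.6190


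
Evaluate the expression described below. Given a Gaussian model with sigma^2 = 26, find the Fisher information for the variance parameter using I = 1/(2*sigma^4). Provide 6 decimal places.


Fisher information for variance: I(sigma^2) = 1/(2*sigma^4).
sigma^2 = 26, so sigma^4 = 676.
I = 1/(2*676) = 1/1352 = 0.000740

0.000740


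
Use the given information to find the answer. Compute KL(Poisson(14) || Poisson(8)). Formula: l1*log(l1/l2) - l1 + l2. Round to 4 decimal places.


KL divergence for Poisson:
KL = l1*log(l1/l2) - l1 + l2.
l1 = 14, l2 = 8.
log(14/8) = 0.559616.
l1*log(l1/l2) = 14 * 0.559616 = 7.834621.
KL = 7.834621 - 14 + 8 = 1.8346

1.8346


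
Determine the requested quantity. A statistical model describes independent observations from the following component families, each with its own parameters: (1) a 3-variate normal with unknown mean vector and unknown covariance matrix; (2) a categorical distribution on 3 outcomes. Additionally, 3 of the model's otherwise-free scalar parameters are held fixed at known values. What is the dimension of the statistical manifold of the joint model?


The dimension of a statistical manifold equals the number of free
(independent) real parameters of the model. For a product of independent
blocks the parameter counts add.
- 3-variate normal: 3 (mean) + 3*4/2 = 6 (symmetric covariance) = 9.
- categorical on 3 outcomes (probabilities sum to 1): 3-1 = 2.
Total = 9 + 2 = 11.
3 parameter(s) fixed at known values: 11 - 3 = 8.
Dimension = 8

8


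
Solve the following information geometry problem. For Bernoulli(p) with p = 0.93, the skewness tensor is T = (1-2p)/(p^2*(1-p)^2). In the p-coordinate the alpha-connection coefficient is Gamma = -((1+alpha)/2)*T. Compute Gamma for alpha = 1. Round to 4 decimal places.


Skewness (Amari-Chentsov) tensor: T = (1-2p)/(p^2*(1-p)^2).
p = 0.93, 1-2p = -0.86, p^2 = 0.8649, (1-p)^2 = 0.0049.
T = -0.86/(0.8649 * 0.0049) = -202.92543.
In the p-coordinate, Gamma^(alpha) = Gamma^(0) - (alpha/2)*T with Gamma^(0) = (1/2)*g'(p) = -T/2,
so Gamma^(alpha) = -((1+alpha)/2)*T.
alpha = 1, -(1+alpha)/2 = -1.0.
Gamma = -1.0 * -202.92543 = 202.9254

202.9254


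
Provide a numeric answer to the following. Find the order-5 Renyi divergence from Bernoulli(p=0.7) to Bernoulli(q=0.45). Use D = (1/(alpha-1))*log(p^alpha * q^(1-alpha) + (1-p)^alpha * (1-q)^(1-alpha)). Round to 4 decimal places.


Renyi divergence of order alpha between Bernoulli distributions:
D = (1/(alpha-1))*log(p^alpha * q^(1-alpha) + (1-p)^alpha * (1-q)^(1-alpha)).
alpha = 5, p = 0.7, q = 0.45.
p^alpha * q^(1-alpha) = 0.7^5 * 0.45^-4 = 4.098643.
(1-p)^alpha * (1-q)^(1-alpha) = 0.3^5 * 0.55^-4 = 0.026556.
sum = 4.098643 + 0.026556 = 4.125199.
D = (1/4)*log(4.125199) = 0.3543

0.3543


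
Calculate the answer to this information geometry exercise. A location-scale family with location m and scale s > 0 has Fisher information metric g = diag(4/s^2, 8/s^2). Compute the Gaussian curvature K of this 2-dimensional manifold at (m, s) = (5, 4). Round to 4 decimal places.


The metric has the form g = (A dm^2 + B ds^2)/s^2 with A = 4, B = 8.
Substitute u = sqrt(A/B)*m: g = B*(du^2 + ds^2)/s^2, i.e. B times the
Poincare upper half-plane metric, which has constant Gaussian curvature -1.
Scaling a 2D metric by a constant c divides the Gaussian curvature by c,
so K = -1/B = -1/(8) = -0.1250 everywhere (the point (m, s) = (5, 4) is irrelevant:
the curvature is constant).
The requested Gaussian curvature is K = -0.1250.

-0.1250


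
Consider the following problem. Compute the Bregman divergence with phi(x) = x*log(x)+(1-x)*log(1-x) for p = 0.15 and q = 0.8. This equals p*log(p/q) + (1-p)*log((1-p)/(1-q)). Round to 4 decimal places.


Bregman divergence with negative entropy generator:
D = p*log(p/q) + (1-p)*log((1-p)/(1-q)).
p = 0.15, q = 0.8.
p*log(p/q) = 0.15*log(0.15/0.8) = -0.251096.
(1-p)*log((1-p)/(1-q)) = 0.85*log(0.85/0.2) = 1.229881.
D = -0.251096 + 1.229881 = 0.9788

0.9788


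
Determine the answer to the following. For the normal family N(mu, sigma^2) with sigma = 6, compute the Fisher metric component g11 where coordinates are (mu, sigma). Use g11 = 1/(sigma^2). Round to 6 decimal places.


For the 2-parameter normal family, the Fisher metric has:
  g11 = 1/sigma^2, g22 = 2/sigma^2.
sigma = 6, sigma^2 = 36.
g11 = 0.027778

0.027778


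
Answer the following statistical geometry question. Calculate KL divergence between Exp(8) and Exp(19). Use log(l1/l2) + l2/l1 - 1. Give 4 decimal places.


KL divergence for exponential family:
KL = log(l1/l2) + l2/l1 - 1.
log(8/19) = -0.864997.
19/8 = 2.375.
KL = -0.864997 + 2.375 - 1 = 0.5100

0.5100


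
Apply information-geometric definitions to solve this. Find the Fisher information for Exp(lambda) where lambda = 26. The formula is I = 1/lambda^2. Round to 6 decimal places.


Fisher information for exponential: I(lambda) = 1/lambda^2.
lambda = 26, lambda^2 = 676.
I = 1/676 = 0.001479

0.001479


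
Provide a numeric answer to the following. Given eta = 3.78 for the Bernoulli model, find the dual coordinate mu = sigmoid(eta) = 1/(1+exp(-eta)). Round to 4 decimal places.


Dual coordinate (expectation parameter) for Bernoulli:
mu = 1/(1+exp(-eta)).
eta = 3.78.
exp(-eta) = exp(-3.78) = 0.022823.
mu = 1/(1+0.022823) = 0.9777

0.9777


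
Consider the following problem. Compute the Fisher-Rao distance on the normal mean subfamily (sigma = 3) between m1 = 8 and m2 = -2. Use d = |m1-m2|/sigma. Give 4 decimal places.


On the fixed-variance normal subfamily, geodesic distance = |m1-m2|/sigma.
|8 - -2| = 10.
sigma = 3.
d = 10/3 = 3.3333

3.3333


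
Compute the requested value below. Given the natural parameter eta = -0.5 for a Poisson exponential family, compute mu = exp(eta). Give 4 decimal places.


Expectation parameter for Poisson exponential family:
mu = exp(eta).
eta = -0.5.
mu = exp(-0.5) = 0.6065

0.6065


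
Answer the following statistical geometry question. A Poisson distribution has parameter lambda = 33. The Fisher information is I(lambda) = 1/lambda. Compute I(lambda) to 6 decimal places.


Fisher information for Poisson: I(lambda) = 1/lambda.
lambda = 33.
I(lambda) = 1/33 = 0.030303

0.030303


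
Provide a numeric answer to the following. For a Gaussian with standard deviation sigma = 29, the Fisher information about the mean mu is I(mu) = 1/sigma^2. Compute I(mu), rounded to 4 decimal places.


The Fisher information for the mean of a normal distribution is I(mu) = 1/sigma^2.
sigma = 29, so sigma^2 = 841.
I(mu) = 1/841 = 0.0012

0.0012


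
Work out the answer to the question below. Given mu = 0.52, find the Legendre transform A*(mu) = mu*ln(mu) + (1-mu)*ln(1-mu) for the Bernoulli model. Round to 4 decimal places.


Legendre transform for Bernoulli:
A*(mu) = mu*log(mu) + (1-mu)*log(1-mu).
mu = 0.52, 1-mu = 0.48.
mu*log(mu) = 0.52*log(0.52) = -0.340042.
(1-mu)*log(1-mu) = 0.48*log(0.48) = -0.352305.
A* = -0.340042 + -0.352305 = -0.6923

-0.6923


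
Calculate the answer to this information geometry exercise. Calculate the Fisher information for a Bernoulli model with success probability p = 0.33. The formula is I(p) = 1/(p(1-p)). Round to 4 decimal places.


For Bernoulli(p), Fisher information is I(p) = 1/(p*(1-p)).
p = 0.33, 1-p = 0.67.
p*(1-p) = 0.2211.
I(p) = 1/0.2211 = 4.5228

4.5228


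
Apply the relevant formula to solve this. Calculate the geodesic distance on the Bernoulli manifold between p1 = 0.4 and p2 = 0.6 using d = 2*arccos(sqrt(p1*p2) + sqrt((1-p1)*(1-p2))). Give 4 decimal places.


Geodesic distance on Bernoulli manifold:
d(p1,p2) = 2*arccos(sqrt(p1*p2) + sqrt((1-p1)*(1-p2))).
sqrt(p1*p2) = sqrt(0.4*0.6) = 0.489898.
sqrt((1-p1)*(1-p2)) = sqrt(0.6*0.4) = 0.489898.
arg = 0.489898 + 0.489898 = 0.979796.
d = 2*arccos(0.979796) = 0.4027

0.4027


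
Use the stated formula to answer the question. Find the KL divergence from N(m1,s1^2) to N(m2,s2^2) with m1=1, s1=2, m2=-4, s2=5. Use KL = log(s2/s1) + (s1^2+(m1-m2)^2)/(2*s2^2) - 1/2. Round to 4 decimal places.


KL divergence between normal distributions:
KL = log(s2/s1) + (s1^2 + (m1-m2)^2)/(2*s2^2) - 1/2.
log(5/2) = 0.916291.
(2^2 + (1--4)^2)/(2*5^2) = (4 + 25)/50 = 0.58.
KL = 0.916291 + 0.58 - 0.5 = 0.9963

0.9963


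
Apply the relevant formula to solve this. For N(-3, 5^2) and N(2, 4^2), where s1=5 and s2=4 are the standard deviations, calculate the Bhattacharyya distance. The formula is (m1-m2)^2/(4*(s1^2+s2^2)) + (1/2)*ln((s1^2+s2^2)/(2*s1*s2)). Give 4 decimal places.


Bhattacharyya distance between two Gaussians:
DB = (m1-m2)^2/(4*(s1^2+s2^2)) + (1/2)*ln((s1^2+s2^2)/(2*s1*s2)).
(m1-m2)^2 = (-5)^2 = 25.
s1^2+s2^2 = 25 + 16 = 41.
term1 = 25/164 = 0.152439.
term2 = 0.5*ln(41/40.0) = 0.012346.
DB = 0.152439 + 0.012346 = 0.1648

0.1648


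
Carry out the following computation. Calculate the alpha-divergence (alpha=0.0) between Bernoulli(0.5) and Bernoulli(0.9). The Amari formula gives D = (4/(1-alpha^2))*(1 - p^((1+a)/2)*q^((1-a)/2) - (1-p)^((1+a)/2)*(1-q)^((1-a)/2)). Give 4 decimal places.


Amari alpha-divergence:
D = (4/(1-alpha^2))*(1 - p^((1+a)/2)*q^((1-a)/2) - (1-p)^((1+a)/2)*(1-q)^((1-a)/2)).
alpha = 0.0, p = 0.5, q = 0.9.
e1 = (1+alpha)/2 = 0.5, e2 = (1-alpha)/2 = 0.5.
t1 = p^e1 * q^e2 = 0.5^0.5 * 0.9^0.5 = 0.67082.
t2 = (1-p)^e1 * (1-q)^e2 = 0.5^0.5 * 0.1^0.5 = 0.223607.
4/(1-alpha^2) = 4.0.
D = 4.0*(1 - 0.67082 - 0.223607) = 0.4223

0.4223


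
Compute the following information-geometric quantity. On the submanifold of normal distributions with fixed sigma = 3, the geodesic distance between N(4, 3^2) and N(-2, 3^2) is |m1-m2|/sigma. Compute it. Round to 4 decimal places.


On the fixed-variance normal subfamily, geodesic distance = |m1-m2|/sigma.
|4 - -2| = 6.
sigma = 3.
d = 6/3 = 2.0000

2.0000


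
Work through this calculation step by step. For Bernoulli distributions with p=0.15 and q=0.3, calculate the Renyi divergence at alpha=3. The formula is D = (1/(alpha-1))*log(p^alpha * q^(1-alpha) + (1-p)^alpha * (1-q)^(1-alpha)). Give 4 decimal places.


Renyi divergence of order alpha between Bernoulli distributions:
D = (1/(alpha-1))*log(p^alpha * q^(1-alpha) + (1-p)^alpha * (1-q)^(1-alpha)).
alpha = 3, p = 0.15, q = 0.3.
p^alpha * q^(1-alpha) = 0.15^3 * 0.3^-2 = 0.0375.
(1-p)^alpha * (1-q)^(1-alpha) = 0.85^3 * 0.7^-2 = 1.253316.
sum = 0.0375 + 1.253316 = 1.290816.
D = (1/2)*log(1.290816) = 0.1276

0.1276


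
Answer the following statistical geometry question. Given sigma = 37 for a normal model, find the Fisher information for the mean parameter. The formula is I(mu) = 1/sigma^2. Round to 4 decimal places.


The Fisher information for the mean of a normal distribution is I(mu) = 1/sigma^2.
sigma = 37, so sigma^2 = 1369.
I(mu) = 1/1369 = 0.0007

0.0007


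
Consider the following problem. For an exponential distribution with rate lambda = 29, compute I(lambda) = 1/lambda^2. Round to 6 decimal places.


Fisher information for exponential: I(lambda) = 1/lambda^2.
lambda = 29, lambda^2 = 841.
I = 1/841 = 0.001189

0.001189


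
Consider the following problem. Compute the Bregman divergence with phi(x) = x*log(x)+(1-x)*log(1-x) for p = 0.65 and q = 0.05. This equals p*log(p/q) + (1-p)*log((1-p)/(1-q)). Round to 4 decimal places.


Bregman divergence with negative entropy generator:
D = p*log(p/q) + (1-p)*log((1-p)/(1-q)).
p = 0.65, q = 0.05.
p*log(p/q) = 0.65*log(0.65/0.05) = 1.667217.
(1-p)*log((1-p)/(1-q)) = 0.35*log(0.35/0.95) = -0.349485.
D = 1.667217 + -0.349485 = 1.3177

1.3177


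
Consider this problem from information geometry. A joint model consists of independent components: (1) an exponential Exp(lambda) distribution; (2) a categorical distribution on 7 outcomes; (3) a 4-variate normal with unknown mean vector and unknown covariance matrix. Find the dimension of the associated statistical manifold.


The dimension of a statistical manifold equals the number of free
(independent) real parameters of the model. For a product of independent
blocks the parameter counts add.
- exponential (lambda): 1.
- categorical on 7 outcomes (probabilities sum to 1): 7-1 = 6.
- 4-variate normal: 4 (mean) + 4*5/2 = 10 (symmetric covariance) = 14.
Total = 1 + 6 + 14 = 21.
Dimension = 21

21


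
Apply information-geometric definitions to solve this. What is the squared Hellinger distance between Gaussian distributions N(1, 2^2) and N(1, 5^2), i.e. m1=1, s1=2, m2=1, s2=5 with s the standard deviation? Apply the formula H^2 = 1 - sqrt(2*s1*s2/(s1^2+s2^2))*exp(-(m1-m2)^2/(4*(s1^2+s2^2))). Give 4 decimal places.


Squared Hellinger distance for Gaussians:
H^2 = 1 - sqrt(2*s1*s2/(s1^2+s2^2)) * exp(-(m1-m2)^2/(4*(s1^2+s2^2))).
s1^2 = 4, s2^2 = 25, s1^2+s2^2 = 29.
sqrt(2*2*5/(29)) = 0.830455.
(m1-m2)^2 = (0)^2 = 0.
exp(-0/(4*29)) = exp(0.0) = 1.0.
H^2 = 1 - 0.830455*1.0 = 0.1695

0.1695


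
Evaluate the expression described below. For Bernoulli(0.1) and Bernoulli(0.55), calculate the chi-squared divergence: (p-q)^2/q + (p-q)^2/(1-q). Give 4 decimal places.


Chi-squared divergence between Bernoulli distributions:
chi^2 = (p-q)^2/q + (p-q)^2/(1-q).
p = 0.1, q = 0.55, p-q = -0.45.
(p-q)^2 = 0.2025.
term1 = 0.2025/0.55 = 0.368182.
term2 = 0.2025/0.45 = 0.45.
chi^2 = 0.368182 + 0.45 = 0.8182

0.8182


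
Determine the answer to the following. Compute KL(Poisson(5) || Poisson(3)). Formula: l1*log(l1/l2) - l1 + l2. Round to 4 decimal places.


KL divergence for Poisson:
KL = l1*log(l1/l2) - l1 + l2.
l1 = 5, l2 = 3.
log(5/3) = 0.510826.
l1*log(l1/l2) = 5 * 0.510826 = 2.554128.
KL = 2.554128 - 5 + 3 = 0.5541

0.5541


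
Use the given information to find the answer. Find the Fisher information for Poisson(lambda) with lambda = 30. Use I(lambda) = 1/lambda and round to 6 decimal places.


Fisher information for Poisson: I(lambda) = 1/lambda.
lambda = 30.
I(lambda) = 1/30 = 0.033333

0.033333


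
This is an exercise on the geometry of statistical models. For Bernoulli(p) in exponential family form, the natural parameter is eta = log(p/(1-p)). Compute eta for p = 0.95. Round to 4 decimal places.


Natural parameter for Bernoulli: eta = log(p/(1-p)).
p = 0.95, 1-p = 0.05.
p/(1-p) = 19.0.
eta = log(19.0) = 2.9444

2.9444


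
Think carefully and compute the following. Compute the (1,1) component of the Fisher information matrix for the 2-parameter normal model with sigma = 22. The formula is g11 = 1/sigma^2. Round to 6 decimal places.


For the 2-parameter normal family, the Fisher metric has:
  g11 = 1/sigma^2, g22 = 2/sigma^2.
sigma = 22, sigma^2 = 484.
g11 = 0.002066

0.002066


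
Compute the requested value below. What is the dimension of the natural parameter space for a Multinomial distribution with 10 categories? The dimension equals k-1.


Exponential family dimension calculation:
For Multinomial with k=10 categories, dim = k-1 = 9.

9


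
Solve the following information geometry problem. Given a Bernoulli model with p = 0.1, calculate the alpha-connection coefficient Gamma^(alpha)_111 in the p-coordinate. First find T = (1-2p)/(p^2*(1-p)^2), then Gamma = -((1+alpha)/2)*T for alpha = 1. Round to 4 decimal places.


Skewness (Amari-Chentsov) tensor: T = (1-2p)/(p^2*(1-p)^2).
p = 0.1, 1-2p = 0.8, p^2 = 0.01, (1-p)^2 = 0.81.
T = 0.8/(0.01 * 0.81) = 98.765432.
In the p-coordinate, Gamma^(alpha) = Gamma^(0) - (alpha/2)*T with Gamma^(0) = (1/2)*g'(p) = -T/2,
so Gamma^(alpha) = -((1+alpha)/2)*T.
alpha = 1, -(1+alpha)/2 = -1.0.
Gamma = -1.0 * 98.765432 = -98.7654

-98.7654


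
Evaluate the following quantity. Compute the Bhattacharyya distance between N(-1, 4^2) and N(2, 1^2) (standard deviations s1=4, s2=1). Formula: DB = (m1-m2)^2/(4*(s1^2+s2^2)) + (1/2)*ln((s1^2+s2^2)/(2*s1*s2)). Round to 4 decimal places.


Bhattacharyya distance between two Gaussians:
DB = (m1-m2)^2/(4*(s1^2+s2^2)) + (1/2)*ln((s1^2+s2^2)/(2*s1*s2)).
(m1-m2)^2 = (-3)^2 = 9.
s1^2+s2^2 = 16 + 1 = 17.
term1 = 9/68 = 0.132353.
term2 = 0.5*ln(17/8.0) = 0.376886.
DB = 0.132353 + 0.376886 = 0.5092

0.5092


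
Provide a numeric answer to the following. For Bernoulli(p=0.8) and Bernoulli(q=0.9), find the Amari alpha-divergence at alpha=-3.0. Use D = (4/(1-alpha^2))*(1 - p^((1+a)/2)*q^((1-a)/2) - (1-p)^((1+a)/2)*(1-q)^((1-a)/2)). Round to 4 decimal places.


Amari alpha-divergence:
D = (4/(1-alpha^2))*(1 - p^((1+a)/2)*q^((1-a)/2) - (1-p)^((1+a)/2)*(1-q)^((1-a)/2)).
alpha = -3.0, p = 0.8, q = 0.9.
e1 = (1+alpha)/2 = -1.0, e2 = (1-alpha)/2 = 2.0.
t1 = p^e1 * q^e2 = 0.8^-1.0 * 0.9^2.0 = 1.0125.
t2 = (1-p)^e1 * (1-q)^e2 = 0.2^-1.0 * 0.1^2.0 = 0.05.
4/(1-alpha^2) = -0.5.
D = -0.5*(1 - 1.0125 - 0.05) = 0.0313

0.0313


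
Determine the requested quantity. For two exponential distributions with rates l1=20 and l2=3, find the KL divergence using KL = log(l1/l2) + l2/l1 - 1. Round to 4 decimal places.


KL divergence for exponential family:
KL = log(l1/l2) + l2/l1 - 1.
log(20/3) = 1.89712.
3/20 = 0.15.
KL = 1.89712 + 0.15 - 1 = 1.0471

1.0471


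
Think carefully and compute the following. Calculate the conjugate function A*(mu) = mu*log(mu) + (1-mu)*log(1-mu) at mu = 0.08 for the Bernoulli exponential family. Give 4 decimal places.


Legendre transform for Bernoulli:
A*(mu) = mu*log(mu) + (1-mu)*log(1-mu).
mu = 0.08, 1-mu = 0.92.
mu*log(mu) = 0.08*log(0.08) = -0.202058.
(1-mu)*log(1-mu) = 0.92*log(0.92) = -0.076711.
A* = -0.202058 + -0.076711 = -0.2788

-0.2788


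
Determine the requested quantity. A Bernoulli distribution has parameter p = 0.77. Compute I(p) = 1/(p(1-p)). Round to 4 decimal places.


For Bernoulli(p), Fisher information is I(p) = 1/(p*(1-p)).
p = 0.77, 1-p = 0.23.
p*(1-p) = 0.1771.
I(p) = 1/0.1771 = 5.6465

5.6465


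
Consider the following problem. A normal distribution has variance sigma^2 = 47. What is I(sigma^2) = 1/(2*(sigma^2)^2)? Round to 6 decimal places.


Fisher information for variance: I(sigma^2) = 1/(2*sigma^4).
sigma^2 = 47, so sigma^4 = 2209.
I = 1/(2*2209) = 1/4418 = 0.000226

0.000226


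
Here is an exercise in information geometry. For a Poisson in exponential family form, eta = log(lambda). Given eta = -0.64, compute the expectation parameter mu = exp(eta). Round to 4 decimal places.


Expectation parameter for Poisson exponential family:
mu = exp(eta).
eta = -0.64.
mu = exp(-0.64) = 0.5273

0.5273


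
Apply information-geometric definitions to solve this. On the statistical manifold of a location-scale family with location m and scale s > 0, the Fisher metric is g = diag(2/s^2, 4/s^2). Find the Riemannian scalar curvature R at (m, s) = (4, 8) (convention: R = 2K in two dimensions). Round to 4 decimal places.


The metric has the form g = (A dm^2 + B ds^2)/s^2 with A = 2, B = 4.
Substitute u = sqrt(A/B)*m: g = B*(du^2 + ds^2)/s^2, i.e. B times the
Poincare upper half-plane metric, which has constant Gaussian curvature -1.
Scaling a 2D metric by a constant c divides the Gaussian curvature by c,
so K = -1/B = -1/(4) = -0.2500 everywhere (the point (m, s) = (4, 8) is irrelevant:
the curvature is constant).
Scalar curvature in dimension 2: R = 2K = -2/(4) = -0.5000.

-0.5000


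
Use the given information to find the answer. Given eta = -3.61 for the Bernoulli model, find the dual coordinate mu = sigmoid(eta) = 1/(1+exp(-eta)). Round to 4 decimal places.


Dual coordinate (expectation parameter) for Bernoulli:
mu = 1/(1+exp(-eta)).
eta = -3.61.
exp(-eta) = exp(3.61) = 36.966053.
mu = 1/(1+36.966053) = 0.0263

0.0263


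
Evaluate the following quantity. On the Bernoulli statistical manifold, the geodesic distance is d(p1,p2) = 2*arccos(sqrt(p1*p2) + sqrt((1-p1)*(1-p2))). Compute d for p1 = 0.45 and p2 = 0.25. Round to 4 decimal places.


Geodesic distance on Bernoulli manifold:
d(p1,p2) = 2*arccos(sqrt(p1*p2) + sqrt((1-p1)*(1-p2))).
sqrt(p1*p2) = sqrt(0.45*0.25) = 0.33541.
sqrt((1-p1)*(1-p2)) = sqrt(0.55*0.75) = 0.642262.
arg = 0.33541 + 0.642262 = 0.977672.
d = 2*arccos(0.977672) = 0.4234

0.4234


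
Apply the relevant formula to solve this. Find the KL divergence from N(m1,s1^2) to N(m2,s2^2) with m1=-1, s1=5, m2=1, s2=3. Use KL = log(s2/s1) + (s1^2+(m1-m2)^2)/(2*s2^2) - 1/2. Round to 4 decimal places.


KL divergence between normal distributions:
KL = log(s2/s1) + (s1^2 + (m1-m2)^2)/(2*s2^2) - 1/2.
log(3/5) = -0.510826.
(5^2 + (-1-1)^2)/(2*3^2) = (25 + 4)/18 = 1.611111.
KL = -0.510826 + 1.611111 - 0.5 = 0.6003

0.6003


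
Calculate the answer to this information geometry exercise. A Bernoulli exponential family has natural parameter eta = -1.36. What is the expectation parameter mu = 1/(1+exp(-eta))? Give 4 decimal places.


Dual coordinate (expectation parameter) for Bernoulli:
mu = 1/(1+exp(-eta)).
eta = -1.36.
exp(-eta) = exp(1.36) = 3.896193.
mu = 1/(1+3.896193) = 0.2042

0.2042


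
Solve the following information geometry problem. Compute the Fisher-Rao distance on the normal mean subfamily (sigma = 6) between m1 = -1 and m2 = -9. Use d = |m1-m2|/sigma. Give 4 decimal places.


On the fixed-variance normal subfamily, geodesic distance = |m1-m2|/sigma.
|-1 - -9| = 8.
sigma = 6.
d = 8/6 = 1.3333

1.3333


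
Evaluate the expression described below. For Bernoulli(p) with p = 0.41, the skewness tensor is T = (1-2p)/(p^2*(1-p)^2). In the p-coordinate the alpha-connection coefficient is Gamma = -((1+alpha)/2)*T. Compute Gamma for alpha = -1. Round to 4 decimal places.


Skewness (Amari-Chentsov) tensor: T = (1-2p)/(p^2*(1-p)^2).
p = 0.41, 1-2p = 0.18, p^2 = 0.1681, (1-p)^2 = 0.3481.
T = 0.18/(0.1681 * 0.3481) = 3.076102.
In the p-coordinate, Gamma^(alpha) = Gamma^(0) - (alpha/2)*T with Gamma^(0) = (1/2)*g'(p) = -T/2,
so Gamma^(alpha) = -((1+alpha)/2)*T.
alpha = -1, -(1+alpha)/2 = 0.0.
Gamma = 0.0 * 3.076102 = 0.0000

0.0000


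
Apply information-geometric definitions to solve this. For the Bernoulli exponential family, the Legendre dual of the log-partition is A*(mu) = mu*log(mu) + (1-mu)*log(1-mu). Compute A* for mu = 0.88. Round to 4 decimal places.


Legendre transform for Bernoulli:
A*(mu) = mu*log(mu) + (1-mu)*log(1-mu).
mu = 0.88, 1-mu = 0.12.
mu*log(mu) = 0.88*log(0.88) = -0.112493.
(1-mu)*log(1-mu) = 0.12*log(0.12) = -0.254432.
A* = -0.112493 + -0.254432 = -0.3669

-0.3669


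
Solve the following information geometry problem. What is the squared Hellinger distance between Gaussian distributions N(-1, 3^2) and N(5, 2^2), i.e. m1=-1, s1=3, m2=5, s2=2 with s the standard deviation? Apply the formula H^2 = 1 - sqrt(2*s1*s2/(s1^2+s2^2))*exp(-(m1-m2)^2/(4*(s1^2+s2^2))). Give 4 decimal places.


Squared Hellinger distance for Gaussians:
H^2 = 1 - sqrt(2*s1*s2/(s1^2+s2^2)) * exp(-(m1-m2)^2/(4*(s1^2+s2^2))).
s1^2 = 9, s2^2 = 4, s1^2+s2^2 = 13.
sqrt(2*3*2/(13)) = 0.960769.
(m1-m2)^2 = (-6)^2 = 36.
exp(-36/(4*13)) = exp(-0.692308) = 0.50042.
H^2 = 1 - 0.960769*0.50042 = 0.5192

0.5192


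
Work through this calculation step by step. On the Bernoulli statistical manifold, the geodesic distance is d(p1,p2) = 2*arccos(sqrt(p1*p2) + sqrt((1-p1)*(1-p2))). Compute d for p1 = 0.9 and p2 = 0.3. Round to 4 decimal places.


Geodesic distance on Bernoulli manifold:
d(p1,p2) = 2*arccos(sqrt(p1*p2) + sqrt((1-p1)*(1-p2))).
sqrt(p1*p2) = sqrt(0.9*0.3) = 0.519615.
sqrt((1-p1)*(1-p2)) = sqrt(0.1*0.7) = 0.264575.
arg = 0.519615 + 0.264575 = 0.78419.
d = 2*arccos(0.78419) = 1.3388

1.3388


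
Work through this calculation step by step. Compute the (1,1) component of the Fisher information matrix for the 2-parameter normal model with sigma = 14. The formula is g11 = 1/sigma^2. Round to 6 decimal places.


For the 2-parameter normal family, the Fisher metric has:
  g11 = 1/sigma^2, g22 = 2/sigma^2.
sigma = 14, sigma^2 = 196.
g11 = 0.005102

0.005102


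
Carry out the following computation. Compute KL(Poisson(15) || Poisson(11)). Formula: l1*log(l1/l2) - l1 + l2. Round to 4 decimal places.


KL divergence for Poisson:
KL = l1*log(l1/l2) - l1 + l2.
l1 = 15, l2 = 11.
log(15/11) = 0.310155.
l1*log(l1/l2) = 15 * 0.310155 = 4.652324.
KL = 4.652324 - 15 + 11 = 0.6523

0.6523


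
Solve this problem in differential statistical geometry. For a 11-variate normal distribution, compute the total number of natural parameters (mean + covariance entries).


Exponential family dimension calculation:
For 11-dim MVN: mean has 11 params, covariance has 11*12/2 = 66 unique entries.
Total dim = 11 + 66 = 77.

77


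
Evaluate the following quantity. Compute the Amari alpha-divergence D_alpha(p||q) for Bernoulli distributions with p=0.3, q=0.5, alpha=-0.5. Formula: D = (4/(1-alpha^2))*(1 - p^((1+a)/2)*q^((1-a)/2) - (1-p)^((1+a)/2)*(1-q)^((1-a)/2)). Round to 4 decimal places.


Amari alpha-divergence:
D = (4/(1-alpha^2))*(1 - p^((1+a)/2)*q^((1-a)/2) - (1-p)^((1+a)/2)*(1-q)^((1-a)/2)).
alpha = -0.5, p = 0.3, q = 0.5.
e1 = (1+alpha)/2 = 0.25, e2 = (1-alpha)/2 = 0.75.
t1 = p^e1 * q^e2 = 0.3^0.25 * 0.5^0.75 = 0.440056.
t2 = (1-p)^e1 * (1-q)^e2 = 0.7^0.25 * 0.5^0.75 = 0.543879.
4/(1-alpha^2) = 5.333333.
D = 5.333333*(1 - 0.440056 - 0.543879) = 0.0857

0.0857


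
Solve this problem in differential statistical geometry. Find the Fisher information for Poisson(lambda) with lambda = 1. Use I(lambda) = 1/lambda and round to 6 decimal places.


Fisher information for Poisson: I(lambda) = 1/lambda.
lambda = 1.
I(lambda) = 1/1 = 1.000000

1.000000


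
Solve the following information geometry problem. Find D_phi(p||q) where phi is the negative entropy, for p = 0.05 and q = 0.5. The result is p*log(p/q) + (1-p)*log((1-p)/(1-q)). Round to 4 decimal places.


Bregman divergence with negative entropy generator:
D = p*log(p/q) + (1-p)*log((1-p)/(1-q)).
p = 0.05, q = 0.5.
p*log(p/q) = 0.05*log(0.05/0.5) = -0.115129.
(1-p)*log((1-p)/(1-q)) = 0.95*log(0.95/0.5) = 0.609761.
D = -0.115129 + 0.609761 = 0.4946

0.4946


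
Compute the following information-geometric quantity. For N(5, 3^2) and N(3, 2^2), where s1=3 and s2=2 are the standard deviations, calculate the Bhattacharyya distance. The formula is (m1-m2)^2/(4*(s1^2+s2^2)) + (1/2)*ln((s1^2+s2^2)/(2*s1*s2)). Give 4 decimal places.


Bhattacharyya distance between two Gaussians:
DB = (m1-m2)^2/(4*(s1^2+s2^2)) + (1/2)*ln((s1^2+s2^2)/(2*s1*s2)).
(m1-m2)^2 = (2)^2 = 4.
s1^2+s2^2 = 9 + 4 = 13.
term1 = 4/52 = 0.076923.
term2 = 0.5*ln(13/12.0) = 0.040021.
DB = 0.076923 + 0.040021 = 0.1169

0.1169
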